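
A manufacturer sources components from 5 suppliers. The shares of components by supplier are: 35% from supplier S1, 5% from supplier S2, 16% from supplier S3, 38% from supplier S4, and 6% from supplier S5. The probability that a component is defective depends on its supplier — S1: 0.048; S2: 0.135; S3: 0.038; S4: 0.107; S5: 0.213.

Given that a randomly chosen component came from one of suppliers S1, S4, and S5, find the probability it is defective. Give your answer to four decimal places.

0.0889

Let S = {S1, S4, S5}.
P(S) = 0.35 + 0.38 + 0.06 = 0.79.
P(D ∩ S) = 0.048·0.35 + 0.107·0.38 + 0.213·0.06 = 0.0168 + 0.04066 + 0.01278 = 0.07024.
P(D | S) = 0.07024 / 0.79 = 0.088911…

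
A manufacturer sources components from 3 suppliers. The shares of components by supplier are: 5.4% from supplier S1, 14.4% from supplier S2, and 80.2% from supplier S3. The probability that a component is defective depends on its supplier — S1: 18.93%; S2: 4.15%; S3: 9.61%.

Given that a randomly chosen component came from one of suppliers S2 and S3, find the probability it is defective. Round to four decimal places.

0.0878

Let S = {S2, S3}.
P(S) = 0.144 + 0.802 = 0.946.
P(D ∩ S) = 0.0415·0.144 + 0.0961·0.802 = 0.005976 + 0.0770722 = 0.0830482.
P(D | S) = 0.0830482 / 0.946 = 0.087789…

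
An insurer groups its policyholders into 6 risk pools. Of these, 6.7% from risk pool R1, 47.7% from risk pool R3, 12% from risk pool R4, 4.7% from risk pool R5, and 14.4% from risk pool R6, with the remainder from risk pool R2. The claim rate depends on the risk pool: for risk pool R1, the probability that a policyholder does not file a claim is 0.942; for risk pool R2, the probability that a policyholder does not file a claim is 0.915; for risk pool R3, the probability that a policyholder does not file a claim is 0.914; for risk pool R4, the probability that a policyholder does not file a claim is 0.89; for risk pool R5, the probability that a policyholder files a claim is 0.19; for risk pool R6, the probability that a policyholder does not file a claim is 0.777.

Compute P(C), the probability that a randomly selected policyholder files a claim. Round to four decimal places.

P(R2) = 1 − (0.067 + 0.477 + 0.12 + 0.047 + 0.144) = 0.145.
P(C|R1) = 1 − 0.942 = 0.058.
P(C|R2) = 1 − 0.915 = 0.085.
P(C|R3) = 1 − 0.914 = 0.086.
P(C|R4) = 1 − 0.89 = 0.11.
P(C|R6) = 1 − 0.777 = 0.223.
P(C) = P(C|R1)·P(R1) + P(C|R2)·P(R2) + P(C|R3)·P(R3) + P(C|R4)·P(R4) + P(C|R5)·P(R5) + P(C|R6)·P(R6)
      = 0.058·0.067 + 0.085·0.145 + 0.086·0.477 + 0.11·0.12 + 0.19·0.047 + 0.223·0.144
      = 0.003886 + 0.012325 + 0.041022 + 0.0132 + 0.00893 + 0.032112 = 0.111475

P(C) ≈ 0.1115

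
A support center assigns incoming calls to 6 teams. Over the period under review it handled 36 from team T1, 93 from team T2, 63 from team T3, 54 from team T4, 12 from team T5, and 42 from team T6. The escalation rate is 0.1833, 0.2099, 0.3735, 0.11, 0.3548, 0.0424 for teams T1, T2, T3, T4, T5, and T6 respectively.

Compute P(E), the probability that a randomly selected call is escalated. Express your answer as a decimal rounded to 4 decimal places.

Total: 36 + 93 + 63 + 54 + 12 + 42 = 300.
P(T1) = 36/300 = 0.12. P(T2) = 93/300 = 0.31. P(T3) = 63/300 = 0.21. P(T4) = 54/300 = 0.18. P(T5) = 12/300 = 0.04. P(T6) = 42/300 = 0.14.
Summing over the partition,
P(E) = P(E|T1)·P(T1) + P(E|T2)·P(T2) + P(E|T3)·P(T3) + P(E|T4)·P(T4) + P(E|T5)·P(T5) + P(E|T6)·P(T6)
      = 0.1833·0.12 + 0.2099·0.31 + 0.3735·0.21 + 0.11·0.18 + 0.3548·0.04 + 0.0424·0.14
      = 0.021996 + 0.065069 + 0.078435 + 0.0198 + 0.014192 + 0.005936 = 0.205428

0.2054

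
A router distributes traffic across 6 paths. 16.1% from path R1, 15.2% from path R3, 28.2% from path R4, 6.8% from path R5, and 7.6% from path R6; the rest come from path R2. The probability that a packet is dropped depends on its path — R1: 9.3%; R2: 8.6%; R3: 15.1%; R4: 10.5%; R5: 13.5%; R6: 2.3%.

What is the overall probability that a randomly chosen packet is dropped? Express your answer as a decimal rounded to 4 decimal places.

0.1009

P(R2) = 1 − (0.161 + 0.152 + 0.282 + 0.068 + 0.076) = 0.261.
Using total probability over the partition,
P(L) = P(L|R1)·P(R1) + P(L|R2)·P(R2) + P(L|R3)·P(R3) + P(L|R4)·P(R4) + P(L|R5)·P(R5) + P(L|R6)·P(R6)
      = 0.093·0.161 + 0.086·0.261 + 0.151·0.152 + 0.105·0.282 + 0.135·0.068 + 0.023·0.076
      = 0.014973 + 0.022446 + 0.022952 + 0.02961 + 0.00918 + 0.001748 = 0.100909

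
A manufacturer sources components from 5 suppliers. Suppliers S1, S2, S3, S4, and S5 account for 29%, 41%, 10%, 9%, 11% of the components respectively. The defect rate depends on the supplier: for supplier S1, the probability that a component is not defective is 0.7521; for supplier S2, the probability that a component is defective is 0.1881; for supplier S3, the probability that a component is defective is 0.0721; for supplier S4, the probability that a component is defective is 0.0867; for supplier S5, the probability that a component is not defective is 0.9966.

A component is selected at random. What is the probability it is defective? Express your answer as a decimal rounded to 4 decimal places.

P(D|S1) = 1 − 0.7521 = 0.2479.
P(D|S5) = 1 − 0.9966 = 0.0034.
By the law of total probability,
P(D) = P(D|S1)·P(S1) + P(D|S2)·P(S2) + P(D|S3)·P(S3) + P(D|S4)·P(S4) + P(D|S5)·P(S5)
      = 0.2479·0.29 + 0.1881·0.41 + 0.0721·0.1 + 0.0867·0.09 + 0.0034·0.11
      = 0.071891 + 0.077121 + 0.00721 + 0.007803 + 0.000374 = 0.164399

P(D) ≈ 0.1644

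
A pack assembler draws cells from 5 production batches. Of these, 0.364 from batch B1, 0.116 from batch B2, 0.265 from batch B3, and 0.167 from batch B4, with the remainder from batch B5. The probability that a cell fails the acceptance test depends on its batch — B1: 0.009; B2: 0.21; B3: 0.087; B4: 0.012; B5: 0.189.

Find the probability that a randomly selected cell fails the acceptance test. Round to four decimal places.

P(B5) = 1 − (0.364 + 0.116 + 0.265 + 0.167) = 0.088.
Using total probability over the partition,
P(F) = P(F|B1)·P(B1) + P(F|B2)·P(B2) + P(F|B3)·P(B3) + P(F|B4)·P(B4) + P(F|B5)·P(B5)
      = 0.009·0.364 + 0.21·0.116 + 0.087·0.265 + 0.012·0.167 + 0.189·0.088
      = 0.003276 + 0.02436 + 0.023055 + 0.002004 + 0.016632 = 0.069327

0.0693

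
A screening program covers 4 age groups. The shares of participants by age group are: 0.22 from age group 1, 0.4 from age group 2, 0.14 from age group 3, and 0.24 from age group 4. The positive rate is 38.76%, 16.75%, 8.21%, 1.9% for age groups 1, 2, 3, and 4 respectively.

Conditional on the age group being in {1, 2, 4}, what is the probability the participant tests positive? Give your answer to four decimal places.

0.1824

Let S = {1, 2, 4}.
P(S) = 0.22 + 0.4 + 0.24 = 0.86.
P(T ∩ S) = 0.3876·0.22 + 0.1675·0.4 + 0.019·0.24 = 0.085272 + 0.067 + 0.00456 = 0.156832.
P(T | S) = 0.156832 / 0.86 = 0.182363…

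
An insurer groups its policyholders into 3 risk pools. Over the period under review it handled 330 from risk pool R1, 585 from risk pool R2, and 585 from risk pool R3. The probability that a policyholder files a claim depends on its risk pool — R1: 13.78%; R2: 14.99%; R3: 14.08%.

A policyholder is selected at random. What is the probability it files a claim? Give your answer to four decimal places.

0.1437

Total: 330 + 585 + 585 = 1500.
P(R1) = 330/1500 = 0.22. P(R2) = 585/1500 = 0.39. P(R3) = 585/1500 = 0.39.
By the law of total probability,
P(C) = P(C|R1)·P(R1) + P(C|R2)·P(R2) + P(C|R3)·P(R3)
      = 0.1378·0.22 + 0.1499·0.39 + 0.1408·0.39
      = 0.030316 + 0.058461 + 0.054912 = 0.143689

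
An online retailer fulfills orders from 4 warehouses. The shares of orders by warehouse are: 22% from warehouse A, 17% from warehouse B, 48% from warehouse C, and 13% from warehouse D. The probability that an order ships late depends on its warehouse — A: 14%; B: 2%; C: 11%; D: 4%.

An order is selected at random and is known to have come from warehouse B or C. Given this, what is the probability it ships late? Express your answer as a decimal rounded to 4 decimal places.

Let S = {B, C}.
P(S) = 0.17 + 0.48 = 0.65.
P(L ∩ S) = 0.02·0.17 + 0.11·0.48 = 0.0034 + 0.0528 = 0.0562.
P(L | S) = 0.0562 / 0.65 = 0.086462…

P(L|S) ≈ 0.0865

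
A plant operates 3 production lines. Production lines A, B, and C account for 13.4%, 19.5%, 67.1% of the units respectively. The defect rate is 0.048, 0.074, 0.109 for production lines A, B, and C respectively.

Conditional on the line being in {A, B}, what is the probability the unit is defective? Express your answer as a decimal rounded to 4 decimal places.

P(D|S) ≈ 0.0634

Let S = {A, B}.
P(S) = 0.134 + 0.195 = 0.329.
P(D ∩ S) = 0.048·0.134 + 0.074·0.195 = 0.006432 + 0.01443 = 0.020862.
P(D | S) = 0.020862 / 0.329 = 0.063410…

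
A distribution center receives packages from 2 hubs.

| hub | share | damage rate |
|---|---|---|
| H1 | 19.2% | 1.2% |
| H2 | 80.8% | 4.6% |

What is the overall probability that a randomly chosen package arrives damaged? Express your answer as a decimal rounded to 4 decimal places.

By the law of total probability,
P(D) = P(D|H1)·P(H1) + P(D|H2)·P(H2)
      = 0.012·0.192 + 0.046·0.808
      = 0.002304 + 0.037168 = 0.039472

0.0395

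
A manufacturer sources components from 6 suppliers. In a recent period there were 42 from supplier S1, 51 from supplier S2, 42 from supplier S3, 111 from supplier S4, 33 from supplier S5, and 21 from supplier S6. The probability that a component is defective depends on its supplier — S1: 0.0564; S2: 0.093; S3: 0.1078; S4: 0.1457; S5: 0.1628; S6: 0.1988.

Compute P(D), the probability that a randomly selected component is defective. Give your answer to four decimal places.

Total: 42 + 51 + 42 + 111 + 33 + 21 = 300.
P(S1) = 42/300 = 0.14. P(S2) = 51/300 = 0.17. P(S3) = 42/300 = 0.14. P(S4) = 111/300 = 0.37. P(S5) = 33/300 = 0.11. P(S6) = 21/300 = 0.07.
P(D) = P(D|S1)·P(S1) + P(D|S2)·P(S2) + P(D|S3)·P(S3) + P(D|S4)·P(S4) + P(D|S5)·P(S5) + P(D|S6)·P(S6)
      = 0.0564·0.14 + 0.093·0.17 + 0.1078·0.14 + 0.1457·0.37 + 0.1628·0.11 + 0.1988·0.07
      = 0.007896 + 0.01581 + 0.015092 + 0.053909 + 0.017908 + 0.013916 = 0.124531

0.1245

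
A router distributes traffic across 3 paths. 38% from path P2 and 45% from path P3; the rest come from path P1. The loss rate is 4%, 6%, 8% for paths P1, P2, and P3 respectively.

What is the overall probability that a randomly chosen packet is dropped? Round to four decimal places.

P(P1) = 1 − (0.38 + 0.45) = 0.17.
By the law of total probability,
P(L) = P(L|P1)·P(P1) + P(L|P2)·P(P2) + P(L|P3)·P(P3)
      = 0.04·0.17 + 0.06·0.38 + 0.08·0.45
      = 0.0068 + 0.0228 + 0.036 = 0.0656

0.0656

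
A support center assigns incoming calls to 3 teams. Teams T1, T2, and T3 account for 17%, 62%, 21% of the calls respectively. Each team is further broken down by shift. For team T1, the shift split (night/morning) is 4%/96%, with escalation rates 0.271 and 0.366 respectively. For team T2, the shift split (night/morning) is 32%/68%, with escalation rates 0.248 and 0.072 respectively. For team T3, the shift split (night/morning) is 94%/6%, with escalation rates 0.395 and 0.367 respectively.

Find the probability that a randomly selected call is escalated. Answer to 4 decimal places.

P(E|T1) = 0.04·0.271 + 0.96·0.366 = 0.01084 + 0.35136 = 0.3622
P(E|T2) = 0.32·0.248 + 0.68·0.072 = 0.07936 + 0.04896 = 0.12832
P(E|T3) = 0.94·0.395 + 0.06·0.367 = 0.3713 + 0.02202 = 0.39332
By total probability over the outer partition,
P(E) = 0.17·0.3622 + 0.62·0.12832 + 0.21·0.39332
      = 0.061574 + 0.0795584 + 0.0825972 = 0.2237296

P(E) ≈ 0.2237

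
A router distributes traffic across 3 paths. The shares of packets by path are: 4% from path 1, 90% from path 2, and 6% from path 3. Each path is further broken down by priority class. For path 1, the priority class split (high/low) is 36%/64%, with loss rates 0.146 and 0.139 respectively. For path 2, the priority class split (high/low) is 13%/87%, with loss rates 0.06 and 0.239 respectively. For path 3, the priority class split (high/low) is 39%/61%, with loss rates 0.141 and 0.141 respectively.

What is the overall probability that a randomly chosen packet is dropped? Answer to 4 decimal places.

0.2083

P(L|1) = 0.36·0.146 + 0.64·0.139 = 0.05256 + 0.08896 = 0.14152
P(L|2) = 0.13·0.06 + 0.87·0.239 = 0.0078 + 0.20793 = 0.21573
P(L|3) = 0.39·0.141 + 0.61·0.141 = 0.05499 + 0.08601 = 0.141
By total probability over the outer partition,
P(L) = 0.04·0.14152 + 0.9·0.21573 + 0.06·0.141
      = 0.0056608 + 0.194157 + 0.00846 = 0.2082778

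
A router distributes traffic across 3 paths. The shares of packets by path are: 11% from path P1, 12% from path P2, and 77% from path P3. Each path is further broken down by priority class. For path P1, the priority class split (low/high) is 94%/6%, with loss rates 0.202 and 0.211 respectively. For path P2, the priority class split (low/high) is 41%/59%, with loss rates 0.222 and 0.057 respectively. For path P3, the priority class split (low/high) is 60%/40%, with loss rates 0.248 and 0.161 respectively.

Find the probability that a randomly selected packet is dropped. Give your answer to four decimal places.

P(L) ≈ 0.2014

P(L|P1) = 0.94·0.202 + 0.06·0.211 = 0.18988 + 0.01266 = 0.20254
P(L|P2) = 0.41·0.222 + 0.59·0.057 = 0.09102 + 0.03363 = 0.12465
P(L|P3) = 0.6·0.248 + 0.4·0.161 = 0.1488 + 0.0644 = 0.2132
By total probability over the outer partition,
P(L) = 0.11·0.20254 + 0.12·0.12465 + 0.77·0.2132
      = 0.0222794 + 0.014958 + 0.164164 = 0.2014014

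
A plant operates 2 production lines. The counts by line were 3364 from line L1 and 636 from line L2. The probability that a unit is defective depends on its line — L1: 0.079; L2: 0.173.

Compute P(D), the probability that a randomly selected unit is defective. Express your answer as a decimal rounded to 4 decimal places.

P(D) ≈ 0.0939

Total: 3364 + 636 = 4000.
P(L1) = 3364/4000 = 0.841. P(L2) = 636/4000 = 0.159.
By the law of total probability,
P(D) = P(D|L1)·P(L1) + P(D|L2)·P(L2)
      = 0.079·0.841 + 0.173·0.159
      = 0.066439 + 0.027507 = 0.093946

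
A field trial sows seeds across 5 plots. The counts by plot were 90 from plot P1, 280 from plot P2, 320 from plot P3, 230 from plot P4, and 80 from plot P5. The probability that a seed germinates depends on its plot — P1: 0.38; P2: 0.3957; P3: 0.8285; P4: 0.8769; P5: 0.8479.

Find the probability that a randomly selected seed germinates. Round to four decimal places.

Total: 90 + 280 + 320 + 230 + 80 = 1000.
P(P1) = 90/1000 = 0.09. P(P2) = 280/1000 = 0.28. P(P3) = 320/1000 = 0.32. P(P4) = 230/1000 = 0.23. P(P5) = 80/1000 = 0.08.
P(G) = P(G|P1)·P(P1) + P(G|P2)·P(P2) + P(G|P3)·P(P3) + P(G|P4)·P(P4) + P(G|P5)·P(P5)
      = 0.38·0.09 + 0.3957·0.28 + 0.8285·0.32 + 0.8769·0.23 + 0.8479·0.08
      = 0.0342 + 0.110796 + 0.26512 + 0.201687 + 0.067832 = 0.679635

P(G) ≈ 0.6796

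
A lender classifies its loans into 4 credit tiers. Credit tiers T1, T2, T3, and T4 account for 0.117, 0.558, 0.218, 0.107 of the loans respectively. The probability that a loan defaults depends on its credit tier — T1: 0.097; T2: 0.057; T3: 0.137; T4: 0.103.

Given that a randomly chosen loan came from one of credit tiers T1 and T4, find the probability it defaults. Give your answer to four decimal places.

Let S = {T1, T4}.
P(S) = 0.117 + 0.107 = 0.224.
P(D ∩ S) = 0.097·0.117 + 0.103·0.107 = 0.011349 + 0.011021 = 0.02237.
P(D | S) = 0.02237 / 0.224 = 0.099866…

P(D|S) ≈ 0.0999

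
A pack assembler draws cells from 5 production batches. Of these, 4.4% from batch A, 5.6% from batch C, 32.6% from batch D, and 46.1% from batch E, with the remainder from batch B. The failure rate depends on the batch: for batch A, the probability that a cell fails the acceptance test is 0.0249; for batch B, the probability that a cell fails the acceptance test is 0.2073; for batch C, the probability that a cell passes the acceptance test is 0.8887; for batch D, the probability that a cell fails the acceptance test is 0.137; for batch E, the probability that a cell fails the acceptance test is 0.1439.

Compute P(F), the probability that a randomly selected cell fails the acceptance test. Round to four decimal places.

P(B) = 1 − (0.044 + 0.056 + 0.326 + 0.461) = 0.113.
P(F|C) = 1 − 0.8887 = 0.1113.
By the law of total probability,
P(F) = P(F|A)·P(A) + P(F|B)·P(B) + P(F|C)·P(C) + P(F|D)·P(D) + P(F|E)·P(E)
      = 0.0249·0.044 + 0.2073·0.113 + 0.1113·0.056 + 0.137·0.326 + 0.1439·0.461
      = 0.0010956 + 0.0234249 + 0.0062328 + 0.044662 + 0.0663379 = 0.1417532

0.1418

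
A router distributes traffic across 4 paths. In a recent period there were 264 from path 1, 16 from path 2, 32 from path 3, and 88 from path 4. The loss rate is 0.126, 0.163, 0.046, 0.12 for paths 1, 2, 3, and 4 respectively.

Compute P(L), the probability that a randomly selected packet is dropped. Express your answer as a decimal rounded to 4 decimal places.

Total: 264 + 16 + 32 + 88 = 400.
P(1) = 264/400 = 0.66. P(2) = 16/400 = 0.04. P(3) = 32/400 = 0.08. P(4) = 88/400 = 0.22.
Summing over the partition,
P(L) = P(L|1)·P(1) + P(L|2)·P(2) + P(L|3)·P(3) + P(L|4)·P(4)
      = 0.126·0.66 + 0.163·0.04 + 0.046·0.08 + 0.12·0.22
      = 0.08316 + 0.00652 + 0.00368 + 0.0264 = 0.11976

P(L) ≈ 0.1198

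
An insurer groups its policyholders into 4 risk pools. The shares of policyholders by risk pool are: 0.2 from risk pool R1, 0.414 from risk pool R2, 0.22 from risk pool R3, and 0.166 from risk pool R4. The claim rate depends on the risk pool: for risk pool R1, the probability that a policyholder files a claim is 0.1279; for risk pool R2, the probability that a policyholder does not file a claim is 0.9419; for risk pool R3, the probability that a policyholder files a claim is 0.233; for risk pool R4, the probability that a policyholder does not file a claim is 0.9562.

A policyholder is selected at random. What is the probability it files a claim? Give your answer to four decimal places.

P(C|R2) = 1 − 0.9419 = 0.0581.
P(C|R4) = 1 − 0.9562 = 0.0438.
P(C) = P(C|R1)·P(R1) + P(C|R2)·P(R2) + P(C|R3)·P(R3) + P(C|R4)·P(R4)
      = 0.1279·0.2 + 0.0581·0.414 + 0.233·0.22 + 0.0438·0.166
      = 0.02558 + 0.0240534 + 0.05126 + 0.0072708 = 0.1081642

P(C) ≈ 0.1082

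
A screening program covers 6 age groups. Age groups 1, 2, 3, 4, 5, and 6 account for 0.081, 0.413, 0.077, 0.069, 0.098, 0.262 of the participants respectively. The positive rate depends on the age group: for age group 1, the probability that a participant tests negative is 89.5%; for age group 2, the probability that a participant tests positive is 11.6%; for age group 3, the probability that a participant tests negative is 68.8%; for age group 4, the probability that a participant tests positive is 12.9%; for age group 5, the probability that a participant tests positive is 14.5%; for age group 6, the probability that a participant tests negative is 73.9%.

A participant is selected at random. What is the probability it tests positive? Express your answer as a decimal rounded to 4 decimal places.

0.1719

P(T|1) = 1 − 0.895 = 0.105.
P(T|3) = 1 − 0.688 = 0.312.
P(T|6) = 1 − 0.739 = 0.261.
By the law of total probability,
P(T) = P(T|1)·P(1) + P(T|2)·P(2) + P(T|3)·P(3) + P(T|4)·P(4) + P(T|5)·P(5) + P(T|6)·P(6)
      = 0.105·0.081 + 0.116·0.413 + 0.312·0.077 + 0.129·0.069 + 0.145·0.098 + 0.261·0.262
      = 0.008505 + 0.047908 + 0.024024 + 0.008901 + 0.01421 + 0.068382 = 0.17193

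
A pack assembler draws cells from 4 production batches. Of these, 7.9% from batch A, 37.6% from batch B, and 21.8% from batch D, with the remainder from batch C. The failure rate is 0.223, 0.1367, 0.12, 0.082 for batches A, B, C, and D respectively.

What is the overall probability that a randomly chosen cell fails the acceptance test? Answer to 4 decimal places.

0.1261

P(C) = 1 − (0.079 + 0.376 + 0.218) = 0.327.
Summing over the partition,
P(F) = P(F|A)·P(A) + P(F|B)·P(B) + P(F|C)·P(C) + P(F|D)·P(D)
      = 0.223·0.079 + 0.1367·0.376 + 0.12·0.327 + 0.082·0.218
      = 0.017617 + 0.0513992 + 0.03924 + 0.017876 = 0.1261322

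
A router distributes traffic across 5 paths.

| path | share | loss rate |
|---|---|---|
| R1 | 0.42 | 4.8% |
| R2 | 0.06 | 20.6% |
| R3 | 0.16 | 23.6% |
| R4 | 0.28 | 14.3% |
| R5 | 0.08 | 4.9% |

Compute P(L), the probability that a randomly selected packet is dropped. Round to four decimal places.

Summing over the partition,
P(L) = P(L|R1)·P(R1) + P(L|R2)·P(R2) + P(L|R3)·P(R3) + P(L|R4)·P(R4) + P(L|R5)·P(R5)
      = 0.048·0.42 + 0.206·0.06 + 0.236·0.16 + 0.143·0.28 + 0.049·0.08
      = 0.02016 + 0.01236 + 0.03776 + 0.04004 + 0.00392 = 0.11424

0.1142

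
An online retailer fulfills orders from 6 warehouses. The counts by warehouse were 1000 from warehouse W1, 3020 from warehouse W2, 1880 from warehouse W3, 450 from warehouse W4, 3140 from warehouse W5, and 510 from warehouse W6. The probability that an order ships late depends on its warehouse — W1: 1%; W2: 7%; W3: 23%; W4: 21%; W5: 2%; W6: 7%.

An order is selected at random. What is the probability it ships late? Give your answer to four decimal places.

Total: 1000 + 3020 + 1880 + 450 + 3140 + 510 = 10000.
P(W1) = 1000/10000 = 0.1. P(W2) = 3020/10000 = 0.302. P(W3) = 1880/10000 = 0.188. P(W4) = 450/10000 = 0.045. P(W5) = 3140/10000 = 0.314. P(W6) = 510/10000 = 0.051.
P(L) = P(L|W1)·P(W1) + P(L|W2)·P(W2) + P(L|W3)·P(W3) + P(L|W4)·P(W4) + P(L|W5)·P(W5) + P(L|W6)·P(W6)
      = 0.01·0.1 + 0.07·0.302 + 0.23·0.188 + 0.21·0.045 + 0.02·0.314 + 0.07·0.051
      = 0.001 + 0.02114 + 0.04324 + 0.00945 + 0.00628 + 0.00357 = 0.08468

0.0847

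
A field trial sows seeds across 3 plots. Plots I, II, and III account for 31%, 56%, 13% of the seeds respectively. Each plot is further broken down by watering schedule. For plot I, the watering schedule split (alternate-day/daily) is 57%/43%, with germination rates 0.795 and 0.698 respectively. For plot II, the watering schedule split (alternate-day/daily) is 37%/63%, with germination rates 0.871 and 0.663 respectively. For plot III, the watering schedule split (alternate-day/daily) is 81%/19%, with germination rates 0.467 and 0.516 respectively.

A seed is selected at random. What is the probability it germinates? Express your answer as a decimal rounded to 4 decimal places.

0.7098

P(G|I) = 0.57·0.795 + 0.43·0.698 = 0.45315 + 0.30014 = 0.75329
P(G|II) = 0.37·0.871 + 0.63·0.663 = 0.32227 + 0.41769 = 0.73996
P(G|III) = 0.81·0.467 + 0.19·0.516 = 0.37827 + 0.09804 = 0.47631
By total probability over the outer partition,
P(G) = 0.31·0.75329 + 0.56·0.73996 + 0.13·0.47631
      = 0.2335199 + 0.4143776 + 0.0619203 = 0.7098178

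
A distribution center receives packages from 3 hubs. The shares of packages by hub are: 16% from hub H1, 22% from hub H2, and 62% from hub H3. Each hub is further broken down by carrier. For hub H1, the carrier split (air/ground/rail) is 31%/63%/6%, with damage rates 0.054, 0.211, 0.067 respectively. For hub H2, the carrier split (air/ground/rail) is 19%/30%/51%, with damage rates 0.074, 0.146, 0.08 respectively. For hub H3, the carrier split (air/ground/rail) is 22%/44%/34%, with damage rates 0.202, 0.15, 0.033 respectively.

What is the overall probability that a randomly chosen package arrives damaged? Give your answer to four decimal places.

P(D) ≈ 0.1217

P(D|H1) = 0.31·0.054 + 0.63·0.211 + 0.06·0.067 = 0.01674 + 0.13293 + 0.00402 = 0.15369
P(D|H2) = 0.19·0.074 + 0.3·0.146 + 0.51·0.08 = 0.01406 + 0.0438 + 0.0408 = 0.09866
P(D|H3) = 0.22·0.202 + 0.44·0.15 + 0.34·0.033 = 0.04444 + 0.066 + 0.01122 = 0.12166
By total probability over the outer partition,
P(D) = 0.16·0.15369 + 0.22·0.09866 + 0.62·0.12166
      = 0.0245904 + 0.0217052 + 0.0754292 = 0.1217248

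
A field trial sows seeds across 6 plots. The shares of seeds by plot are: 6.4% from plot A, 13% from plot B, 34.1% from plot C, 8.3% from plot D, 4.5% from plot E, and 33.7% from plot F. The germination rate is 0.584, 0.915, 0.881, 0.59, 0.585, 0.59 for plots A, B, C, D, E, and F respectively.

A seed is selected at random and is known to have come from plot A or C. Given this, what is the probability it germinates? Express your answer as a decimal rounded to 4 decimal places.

P(G|S) ≈ 0.8341

Let S = {A, C}.
P(S) = 0.064 + 0.341 = 0.405.
P(G ∩ S) = 0.584·0.064 + 0.881·0.341 = 0.037376 + 0.300421 = 0.337797.
P(G | S) = 0.337797 / 0.405 = 0.834067…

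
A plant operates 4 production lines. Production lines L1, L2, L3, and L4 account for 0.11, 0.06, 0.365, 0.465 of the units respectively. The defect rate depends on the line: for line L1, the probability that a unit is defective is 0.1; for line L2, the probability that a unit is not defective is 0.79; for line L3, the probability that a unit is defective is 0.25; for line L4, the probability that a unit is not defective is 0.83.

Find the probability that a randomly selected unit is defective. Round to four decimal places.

0.1939

P(D|L2) = 1 − 0.79 = 0.21.
P(D|L4) = 1 − 0.83 = 0.17.
P(D) = P(D|L1)·P(L1) + P(D|L2)·P(L2) + P(D|L3)·P(L3) + P(D|L4)·P(L4)
      = 0.1·0.11 + 0.21·0.06 + 0.25·0.365 + 0.17·0.465
      = 0.011 + 0.0126 + 0.09125 + 0.07905 = 0.1939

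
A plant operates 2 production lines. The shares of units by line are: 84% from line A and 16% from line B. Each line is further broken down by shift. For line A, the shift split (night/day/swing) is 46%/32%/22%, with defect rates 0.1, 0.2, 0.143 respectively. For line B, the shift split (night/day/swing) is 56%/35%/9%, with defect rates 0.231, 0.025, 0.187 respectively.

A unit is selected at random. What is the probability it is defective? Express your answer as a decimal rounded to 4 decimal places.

P(D) ≈ 0.1436

P(D|A) = 0.46·0.1 + 0.32·0.2 + 0.22·0.143 = 0.046 + 0.064 + 0.03146 = 0.14146
P(D|B) = 0.56·0.231 + 0.35·0.025 + 0.09·0.187 = 0.12936 + 0.00875 + 0.01683 = 0.15494
By total probability over the outer partition,
P(D) = 0.84·0.14146 + 0.16·0.15494
      = 0.1188264 + 0.0247904 = 0.1436168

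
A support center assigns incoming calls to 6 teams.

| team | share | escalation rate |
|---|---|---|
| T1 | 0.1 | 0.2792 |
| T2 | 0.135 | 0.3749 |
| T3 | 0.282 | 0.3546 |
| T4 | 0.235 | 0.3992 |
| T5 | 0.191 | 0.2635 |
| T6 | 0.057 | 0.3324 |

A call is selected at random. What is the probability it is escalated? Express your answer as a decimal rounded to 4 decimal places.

P(E) ≈ 0.3416

P(E) = P(E|T1)·P(T1) + P(E|T2)·P(T2) + P(E|T3)·P(T3) + P(E|T4)·P(T4) + P(E|T5)·P(T5) + P(E|T6)·P(T6)
      = 0.2792·0.1 + 0.3749·0.135 + 0.3546·0.282 + 0.3992·0.235 + 0.2635·0.191 + 0.3324·0.057
      = 0.02792 + 0.0506115 + 0.0999972 + 0.093812 + 0.0503285 + 0.0189468 = 0.341616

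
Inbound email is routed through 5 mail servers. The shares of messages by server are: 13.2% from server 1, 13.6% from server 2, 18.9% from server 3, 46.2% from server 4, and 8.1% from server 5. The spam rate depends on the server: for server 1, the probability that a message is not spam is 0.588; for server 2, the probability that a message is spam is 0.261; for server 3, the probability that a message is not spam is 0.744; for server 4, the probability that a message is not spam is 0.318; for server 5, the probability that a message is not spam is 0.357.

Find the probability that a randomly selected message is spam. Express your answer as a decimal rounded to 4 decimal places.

P(S|1) = 1 − 0.588 = 0.412.
P(S|3) = 1 − 0.744 = 0.256.
P(S|4) = 1 − 0.318 = 0.682.
P(S|5) = 1 − 0.357 = 0.643.
P(S) = P(S|1)·P(1) + P(S|2)·P(2) + P(S|3)·P(3) + P(S|4)·P(4) + P(S|5)·P(5)
      = 0.412·0.132 + 0.261·0.136 + 0.256·0.189 + 0.682·0.462 + 0.643·0.081
      = 0.054384 + 0.035496 + 0.048384 + 0.315084 + 0.052083 = 0.505431

0.5054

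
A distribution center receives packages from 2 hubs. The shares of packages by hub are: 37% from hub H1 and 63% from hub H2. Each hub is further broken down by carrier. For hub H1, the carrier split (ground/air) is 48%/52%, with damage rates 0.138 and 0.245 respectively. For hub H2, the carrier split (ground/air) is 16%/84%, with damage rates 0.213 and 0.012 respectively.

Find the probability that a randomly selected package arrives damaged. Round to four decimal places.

P(D) ≈ 0.0995

P(D|H1) = 0.48·0.138 + 0.52·0.245 = 0.06624 + 0.1274 = 0.19364
P(D|H2) = 0.16·0.213 + 0.84·0.012 = 0.03408 + 0.01008 = 0.04416
Then overall,
P(D) = 0.37·0.19364 + 0.63·0.04416
      = 0.0716468 + 0.0278208 = 0.0994676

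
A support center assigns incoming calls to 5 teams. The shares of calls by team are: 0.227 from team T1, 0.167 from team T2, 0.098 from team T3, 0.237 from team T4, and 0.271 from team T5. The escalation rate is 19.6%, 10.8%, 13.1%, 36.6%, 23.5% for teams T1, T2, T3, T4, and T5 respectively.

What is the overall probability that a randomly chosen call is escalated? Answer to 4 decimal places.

P(E) = P(E|T1)·P(T1) + P(E|T2)·P(T2) + P(E|T3)·P(T3) + P(E|T4)·P(T4) + P(E|T5)·P(T5)
      = 0.196·0.227 + 0.108·0.167 + 0.131·0.098 + 0.366·0.237 + 0.235·0.271
      = 0.044492 + 0.018036 + 0.012838 + 0.086742 + 0.063685 = 0.225793

0.2258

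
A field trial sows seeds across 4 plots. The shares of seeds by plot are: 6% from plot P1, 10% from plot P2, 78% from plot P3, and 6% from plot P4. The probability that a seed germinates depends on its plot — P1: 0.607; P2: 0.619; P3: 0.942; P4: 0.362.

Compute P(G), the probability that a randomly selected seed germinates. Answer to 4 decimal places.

Summing over the partition,
P(G) = P(G|P1)·P(P1) + P(G|P2)·P(P2) + P(G|P3)·P(P3) + P(G|P4)·P(P4)
      = 0.607·0.06 + 0.619·0.1 + 0.942·0.78 + 0.362·0.06
      = 0.03642 + 0.0619 + 0.73476 + 0.02172 = 0.8548

P(G) ≈ 0.8548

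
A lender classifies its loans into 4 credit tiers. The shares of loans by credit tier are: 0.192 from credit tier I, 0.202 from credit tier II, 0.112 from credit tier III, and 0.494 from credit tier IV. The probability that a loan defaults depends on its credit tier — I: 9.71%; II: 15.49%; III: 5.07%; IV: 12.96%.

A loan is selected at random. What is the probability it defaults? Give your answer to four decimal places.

By the law of total probability,
P(D) = P(D|I)·P(I) + P(D|II)·P(II) + P(D|III)·P(III) + P(D|IV)·P(IV)
      = 0.0971·0.192 + 0.1549·0.202 + 0.0507·0.112 + 0.1296·0.494
      = 0.0186432 + 0.0312898 + 0.0056784 + 0.0640224 = 0.1196338

0.1196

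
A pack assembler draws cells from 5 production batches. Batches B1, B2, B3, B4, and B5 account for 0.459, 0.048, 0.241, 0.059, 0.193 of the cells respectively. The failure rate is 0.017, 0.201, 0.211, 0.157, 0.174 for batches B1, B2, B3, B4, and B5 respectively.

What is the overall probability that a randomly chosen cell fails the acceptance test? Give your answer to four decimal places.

0.1111

Summing over the partition,
P(F) = P(F|B1)·P(B1) + P(F|B2)·P(B2) + P(F|B3)·P(B3) + P(F|B4)·P(B4) + P(F|B5)·P(B5)
      = 0.017·0.459 + 0.201·0.048 + 0.211·0.241 + 0.157·0.059 + 0.174·0.193
      = 0.007803 + 0.009648 + 0.050851 + 0.009263 + 0.033582 = 0.111147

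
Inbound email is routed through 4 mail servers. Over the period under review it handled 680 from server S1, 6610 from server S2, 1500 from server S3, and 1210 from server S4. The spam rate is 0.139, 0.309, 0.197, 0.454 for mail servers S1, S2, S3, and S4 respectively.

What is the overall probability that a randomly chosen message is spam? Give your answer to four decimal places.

Total: 680 + 6610 + 1500 + 1210 = 10000.
P(S1) = 680/10000 = 0.068. P(S2) = 6610/10000 = 0.661. P(S3) = 1500/10000 = 0.15. P(S4) = 1210/10000 = 0.121.
By the law of total probability,
P(S) = P(S|S1)·P(S1) + P(S|S2)·P(S2) + P(S|S3)·P(S3) + P(S|S4)·P(S4)
      = 0.139·0.068 + 0.309·0.661 + 0.197·0.15 + 0.454·0.121
      = 0.009452 + 0.204249 + 0.02955 + 0.054934 = 0.298185

0.2982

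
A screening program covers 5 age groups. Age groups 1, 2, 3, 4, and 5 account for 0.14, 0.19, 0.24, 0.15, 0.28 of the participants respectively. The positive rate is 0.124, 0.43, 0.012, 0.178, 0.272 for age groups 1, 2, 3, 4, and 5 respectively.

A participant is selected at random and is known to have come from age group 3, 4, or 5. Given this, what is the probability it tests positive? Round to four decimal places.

0.1578

Let S = {3, 4, 5}.
P(S) = 0.24 + 0.15 + 0.28 = 0.67.
P(T ∩ S) = 0.012·0.24 + 0.178·0.15 + 0.272·0.28 = 0.00288 + 0.0267 + 0.07616 = 0.10574.
P(T | S) = 0.10574 / 0.67 = 0.157821…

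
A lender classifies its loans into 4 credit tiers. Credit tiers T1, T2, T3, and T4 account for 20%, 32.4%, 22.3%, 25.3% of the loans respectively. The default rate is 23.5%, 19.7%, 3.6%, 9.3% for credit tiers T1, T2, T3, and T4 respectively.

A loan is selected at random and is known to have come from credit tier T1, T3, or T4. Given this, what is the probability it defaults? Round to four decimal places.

0.1162

Let S = {T1, T3, T4}.
P(S) = 0.2 + 0.223 + 0.253 = 0.676.
P(D ∩ S) = 0.235·0.2 + 0.036·0.223 + 0.093·0.253 = 0.047 + 0.008028 + 0.023529 = 0.078557.
P(D | S) = 0.078557 / 0.676 = 0.116209…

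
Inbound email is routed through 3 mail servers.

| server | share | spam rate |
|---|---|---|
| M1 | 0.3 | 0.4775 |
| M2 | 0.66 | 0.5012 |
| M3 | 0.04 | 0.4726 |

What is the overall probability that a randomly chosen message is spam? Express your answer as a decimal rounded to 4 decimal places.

Summing over the partition,
P(S) = P(S|M1)·P(M1) + P(S|M2)·P(M2) + P(S|M3)·P(M3)
      = 0.4775·0.3 + 0.5012·0.66 + 0.4726·0.04
      = 0.14325 + 0.330792 + 0.018904 = 0.492946

P(S) ≈ 0.4929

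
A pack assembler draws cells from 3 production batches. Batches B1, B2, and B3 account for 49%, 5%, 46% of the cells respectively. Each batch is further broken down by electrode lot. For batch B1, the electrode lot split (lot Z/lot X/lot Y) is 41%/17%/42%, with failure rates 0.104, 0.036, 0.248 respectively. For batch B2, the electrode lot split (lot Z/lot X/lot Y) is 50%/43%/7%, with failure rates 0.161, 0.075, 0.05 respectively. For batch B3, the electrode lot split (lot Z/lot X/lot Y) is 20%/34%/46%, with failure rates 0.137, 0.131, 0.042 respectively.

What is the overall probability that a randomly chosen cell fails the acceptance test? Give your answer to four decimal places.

0.1227

P(F|B1) = 0.41·0.104 + 0.17·0.036 + 0.42·0.248 = 0.04264 + 0.00612 + 0.10416 = 0.15292
P(F|B2) = 0.5·0.161 + 0.43·0.075 + 0.07·0.05 = 0.0805 + 0.03225 + 0.0035 = 0.11625
P(F|B3) = 0.2·0.137 + 0.34·0.131 + 0.46·0.042 = 0.0274 + 0.04454 + 0.01932 = 0.09126
By total probability over the outer partition,
P(F) = 0.49·0.15292 + 0.05·0.11625 + 0.46·0.09126
      = 0.0749308 + 0.0058125 + 0.0419796 = 0.1227229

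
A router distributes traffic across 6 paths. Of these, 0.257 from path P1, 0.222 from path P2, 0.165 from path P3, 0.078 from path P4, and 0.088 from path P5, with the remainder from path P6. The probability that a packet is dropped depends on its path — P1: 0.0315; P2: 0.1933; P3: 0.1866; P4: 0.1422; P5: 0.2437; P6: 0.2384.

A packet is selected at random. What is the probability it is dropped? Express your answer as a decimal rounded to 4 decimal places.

P(P6) = 1 − (0.257 + 0.222 + 0.165 + 0.078 + 0.088) = 0.19.
P(L) = P(L|P1)·P(P1) + P(L|P2)·P(P2) + P(L|P3)·P(P3) + P(L|P4)·P(P4) + P(L|P5)·P(P5) + P(L|P6)·P(P6)
      = 0.0315·0.257 + 0.1933·0.222 + 0.1866·0.165 + 0.1422·0.078 + 0.2437·0.088 + 0.2384·0.19
      = 0.0080955 + 0.0429126 + 0.030789 + 0.0110916 + 0.0214456 + 0.045296 = 0.1596303

0.1596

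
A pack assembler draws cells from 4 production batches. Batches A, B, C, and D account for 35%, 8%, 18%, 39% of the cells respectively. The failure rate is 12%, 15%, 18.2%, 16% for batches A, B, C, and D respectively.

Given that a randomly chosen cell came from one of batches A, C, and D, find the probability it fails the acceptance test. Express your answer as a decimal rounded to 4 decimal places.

P(F|S) ≈ 0.1491

Let S = {A, C, D}.
P(S) = 0.35 + 0.18 + 0.39 = 0.92.
P(F ∩ S) = 0.12·0.35 + 0.182·0.18 + 0.16·0.39 = 0.042 + 0.03276 + 0.0624 = 0.13716.
P(F | S) = 0.13716 / 0.92 = 0.149087…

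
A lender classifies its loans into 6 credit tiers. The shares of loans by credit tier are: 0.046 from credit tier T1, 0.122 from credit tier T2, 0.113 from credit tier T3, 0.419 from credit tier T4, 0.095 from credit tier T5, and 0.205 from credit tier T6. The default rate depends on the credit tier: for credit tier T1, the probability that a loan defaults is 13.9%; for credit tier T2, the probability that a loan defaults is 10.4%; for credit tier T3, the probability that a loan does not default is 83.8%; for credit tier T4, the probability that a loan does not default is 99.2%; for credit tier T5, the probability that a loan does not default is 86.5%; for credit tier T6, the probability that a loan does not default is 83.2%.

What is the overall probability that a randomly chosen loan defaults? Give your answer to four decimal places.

P(D) ≈ 0.0880

P(D|T3) = 1 − 0.838 = 0.162.
P(D|T4) = 1 − 0.992 = 0.008.
P(D|T5) = 1 − 0.865 = 0.135.
P(D|T6) = 1 − 0.832 = 0.168.
Using total probability over the partition,
P(D) = P(D|T1)·P(T1) + P(D|T2)·P(T2) + P(D|T3)·P(T3) + P(D|T4)·P(T4) + P(D|T5)·P(T5) + P(D|T6)·P(T6)
      = 0.139·0.046 + 0.104·0.122 + 0.162·0.113 + 0.008·0.419 + 0.135·0.095 + 0.168·0.205
      = 0.006394 + 0.012688 + 0.018306 + 0.003352 + 0.012825 + 0.03444 = 0.088005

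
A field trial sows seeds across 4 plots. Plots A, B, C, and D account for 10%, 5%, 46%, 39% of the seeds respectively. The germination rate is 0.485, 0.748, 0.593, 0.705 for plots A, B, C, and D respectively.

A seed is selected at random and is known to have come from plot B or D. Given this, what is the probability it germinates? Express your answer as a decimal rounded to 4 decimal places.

Let S = {B, D}.
P(S) = 0.05 + 0.39 = 0.44.
P(G ∩ S) = 0.748·0.05 + 0.705·0.39 = 0.0374 + 0.27495 = 0.31235.
P(G | S) = 0.31235 / 0.44 = 0.709886…

P(G|S) ≈ 0.7099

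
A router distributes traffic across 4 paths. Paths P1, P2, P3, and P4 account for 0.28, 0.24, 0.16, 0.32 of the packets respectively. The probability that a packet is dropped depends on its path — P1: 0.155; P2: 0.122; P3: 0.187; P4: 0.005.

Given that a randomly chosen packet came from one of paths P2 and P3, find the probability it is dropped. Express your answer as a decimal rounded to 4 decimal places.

Let S = {P2, P3}.
P(S) = 0.24 + 0.16 = 0.4.
P(L ∩ S) = 0.122·0.24 + 0.187·0.16 = 0.02928 + 0.02992 = 0.0592.
P(L | S) = 0.0592 / 0.4 = 0.148000…

0.1480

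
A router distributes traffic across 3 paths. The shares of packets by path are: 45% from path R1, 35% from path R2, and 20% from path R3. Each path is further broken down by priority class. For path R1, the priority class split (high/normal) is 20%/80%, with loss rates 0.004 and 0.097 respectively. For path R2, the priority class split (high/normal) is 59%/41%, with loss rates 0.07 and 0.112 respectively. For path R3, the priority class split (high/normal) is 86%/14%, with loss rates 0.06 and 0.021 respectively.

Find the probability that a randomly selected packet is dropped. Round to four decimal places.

P(L|R1) = 0.2·0.004 + 0.8·0.097 = 0.0008 + 0.0776 = 0.0784
P(L|R2) = 0.59·0.07 + 0.41·0.112 = 0.0413 + 0.04592 = 0.08722
P(L|R3) = 0.86·0.06 + 0.14·0.021 = 0.0516 + 0.00294 = 0.05454
By total probability over the outer partition,
P(L) = 0.45·0.0784 + 0.35·0.08722 + 0.2·0.05454
      = 0.03528 + 0.030527 + 0.010908 = 0.076715

P(L) ≈ 0.0767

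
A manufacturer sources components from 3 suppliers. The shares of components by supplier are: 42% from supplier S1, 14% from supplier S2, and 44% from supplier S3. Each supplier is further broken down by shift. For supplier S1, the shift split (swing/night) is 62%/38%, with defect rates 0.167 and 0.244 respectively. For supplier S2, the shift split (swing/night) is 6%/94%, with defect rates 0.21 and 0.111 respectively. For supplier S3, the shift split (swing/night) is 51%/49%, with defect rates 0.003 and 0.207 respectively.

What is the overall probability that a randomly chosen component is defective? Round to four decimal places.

P(D|S1) = 0.62·0.167 + 0.38·0.244 = 0.10354 + 0.09272 = 0.19626
P(D|S2) = 0.06·0.21 + 0.94·0.111 = 0.0126 + 0.10434 = 0.11694
P(D|S3) = 0.51·0.003 + 0.49·0.207 = 0.00153 + 0.10143 = 0.10296
By total probability over the outer partition,
P(D) = 0.42·0.19626 + 0.14·0.11694 + 0.44·0.10296
      = 0.0824292 + 0.0163716 + 0.0453024 = 0.1441032

P(D) ≈ 0.1441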